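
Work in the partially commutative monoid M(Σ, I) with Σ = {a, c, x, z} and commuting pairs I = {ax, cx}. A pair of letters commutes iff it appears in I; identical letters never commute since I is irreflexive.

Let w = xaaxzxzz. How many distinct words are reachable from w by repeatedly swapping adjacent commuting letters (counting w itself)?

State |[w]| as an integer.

6

#0=x has no predecessor
#1=a has no predecessor
#2=a depends on [1:a]
#3=x depends on [0:x]
#4=z depends on [2:a, 3:x]
#5=x depends on [4:z]
#6=z depends on [5:x]
#7=z depends on [6:z]
sources: [0:x, 1:a]
N(rest) = Σ N(rest − s) over sources s of rest; N(one piece) = 1:
  size 1 → [7]=1
  size 2 → [6,7]=1
  size 3 → [5,6,7]=1
  size 4 → [4,5,6,7]=1
  size 5 → [2,4,5,6,7]=1  [3,4,5,6,7]=1
  size 6 → [0,3,4,5,6,7]=1  [1,2,4,5,6,7]=1  [2,3,4,5,6,7]=2
  first=0(x) contributes 3
  first=1(a) contributes 3
|[w]| = 6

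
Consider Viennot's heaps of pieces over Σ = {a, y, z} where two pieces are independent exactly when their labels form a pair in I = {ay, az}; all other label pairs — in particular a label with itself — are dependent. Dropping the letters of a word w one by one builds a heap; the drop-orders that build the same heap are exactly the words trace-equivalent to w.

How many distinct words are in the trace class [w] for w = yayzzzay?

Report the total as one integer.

28

piece 0:y — minimal
piece 1:a — minimal
piece 2:y rests on {0:y}
piece 3:z rests on {2:y}
piece 4:z rests on {3:z}
piece 5:z rests on {4:z}
piece 6:a rests on {1:a}
piece 7:y rests on {5:z}
minimal pieces: {0:y, 1:a}
ways to finish when only these pieces remain (= sum over removing one remaining piece with nothing left below it):
  1 left: {6}→1  {7}→1
  2 left: {1,6}→1  {5,7}→1  {6,7}→2
  3 left: {1,6,7}→3  {4,5,7}→1  {5,6,7}→3
  4 left: {1,5,6,7}→6  {3,4,5,7}→1  {4,5,6,7}→4
  5 left: {1,4,5,6,7}→10  {2,3,4,5,7}→1  {3,4,5,6,7}→5
  6 left: {0,2,3,4,5,7}→1  {1,3,4,5,6,7}→15  {2,3,4,5,6,7}→6
  placing 0:y first → 21 extensions
  placing 1:a first → 7 extensions
total linear extensions = 28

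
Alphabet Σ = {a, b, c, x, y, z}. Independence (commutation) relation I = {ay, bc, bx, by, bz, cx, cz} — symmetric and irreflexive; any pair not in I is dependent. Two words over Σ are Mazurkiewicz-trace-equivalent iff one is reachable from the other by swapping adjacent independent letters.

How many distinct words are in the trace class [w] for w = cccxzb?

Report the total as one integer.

0(c) covers ∅
1(c) covers 0:c
2(c) covers 1:c
3(x) covers ∅
4(z) covers 3:x
5(b) covers ∅
floor of heap: 0:c, 3:x, 5:b
completions by unplaced set U, small U first (add the entries for U minus each lowest piece of U):
  |U|=1: {2}:1  {4}:1  {5}:1
  |U|=2: {1,2}:1  {2,4}:2  {2,5}:2  {3,4}:1  {4,5}:2
  |U|=3: {0,1,2}:1  {1,2,4}:3  {1,2,5}:3  {2,3,4}:3  {2,4,5}:6  {3,4,5}:3
  |U|=4: {0,1,2,4}:4  {0,1,2,5}:4  {1,2,3,4}:6  {1,2,4,5}:12  {2,3,4,5}:12
  start at 0(c): 30
  start at 3(x): 20
  start at 5(b): 10
sum over floor = 60

60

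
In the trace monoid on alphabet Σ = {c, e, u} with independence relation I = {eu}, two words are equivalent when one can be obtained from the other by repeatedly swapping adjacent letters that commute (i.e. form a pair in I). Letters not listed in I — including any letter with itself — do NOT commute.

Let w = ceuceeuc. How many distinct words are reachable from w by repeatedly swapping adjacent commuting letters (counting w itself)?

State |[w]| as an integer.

#0=c has no predecessor
#1=e depends on [0:c]
#2=u depends on [0:c]
#3=c depends on [1:e, 2:u]
#4=e depends on [3:c]
#5=e depends on [4:e]
#6=u depends on [3:c]
#7=c depends on [5:e, 6:u]
sources: [0:c]
N(rest) = Σ N(rest − s) over sources s of rest; N(one piece) = 1:
  size 1 → [7]=1
  size 2 → [5,7]=1  [6,7]=1
  size 3 → [4,5,7]=1  [5,6,7]=2
  size 4 → [4,5,6,7]=3
  size 5 → [3,4,5,6,7]=3
  size 6 → [1,3,4,5,6,7]=3  [2,3,4,5,6,7]=3
  first=0(c) contributes 6

6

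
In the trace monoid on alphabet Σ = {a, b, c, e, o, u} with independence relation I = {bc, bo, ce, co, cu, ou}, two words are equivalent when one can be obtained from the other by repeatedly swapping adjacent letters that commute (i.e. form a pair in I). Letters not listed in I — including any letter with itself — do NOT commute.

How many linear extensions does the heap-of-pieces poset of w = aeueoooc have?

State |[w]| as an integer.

#0=a has no predecessor
#1=e depends on [0:a]
#2=u depends on [1:e]
#3=e depends on [2:u]
#4=o depends on [3:e]
#5=o depends on [4:o]
#6=o depends on [5:o]
#7=c depends on [0:a]
sources: [0:a]
N(rest) = Σ N(rest − s) over sources s of rest; N(one piece) = 1:
  size 1 → [6]=1  [7]=1
  size 2 → [5,6]=1  [6,7]=2
  size 3 → [4,5,6]=1  [5,6,7]=3
  size 4 → [3,4,5,6]=1  [4,5,6,7]=4
  size 5 → [2,3,4,5,6]=1  [3,4,5,6,7]=5
  size 6 → [1,2,3,4,5,6]=1  [2,3,4,5,6,7]=6
  first=0(a) contributes 7

7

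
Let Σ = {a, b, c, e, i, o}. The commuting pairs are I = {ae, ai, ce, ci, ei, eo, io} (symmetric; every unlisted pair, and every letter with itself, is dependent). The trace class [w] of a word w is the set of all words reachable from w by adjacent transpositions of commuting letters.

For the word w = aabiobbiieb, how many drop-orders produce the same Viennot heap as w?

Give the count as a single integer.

#0=a has no predecessor
#1=a depends on [0:a]
#2=b depends on [1:a]
#3=i depends on [2:b]
#4=o depends on [2:b]
#5=b depends on [3:i, 4:o]
#6=b depends on [5:b]
#7=i depends on [6:b]
#8=i depends on [7:i]
#9=e depends on [6:b]
#10=b depends on [8:i, 9:e]
sources: [0:a]
N(rest) = Σ N(rest − s) over sources s of rest; N(one piece) = 1:
  size 1 → [10]=1
  size 2 → [8,10]=1  [9,10]=1
  size 3 → [7,8,10]=1  [8,9,10]=2
  size 4 → [7,8,9,10]=3
  size 5 → [6,7,8,9,10]=3
  size 6 → [5,6,7,8,9,10]=3
  size 7 → [3,5,6,7,8,9,10]=3  [4,5,6,7,8,9,10]=3
  size 8 → [3,4,5,6,7,8,9,10]=6
  size 9 → [2,3,4,5,6,7,8,9,10]=6
  first=0(a) contributes 6

6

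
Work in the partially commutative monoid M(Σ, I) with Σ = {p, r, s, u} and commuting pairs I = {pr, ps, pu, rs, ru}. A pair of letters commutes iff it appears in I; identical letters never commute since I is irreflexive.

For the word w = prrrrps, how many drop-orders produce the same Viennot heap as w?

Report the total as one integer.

0(p) covers ∅
1(r) covers ∅
2(r) covers 1:r
3(r) covers 2:r
4(r) covers 3:r
5(p) covers 0:p
6(s) covers ∅
floor of heap: 0:p, 1:r, 6:s
completions by unplaced set U, small U first (add the entries for U minus each lowest piece of U):
  |U|=1: {4}:1  {5}:1  {6}:1
  |U|=2: {0,5}:1  {3,4}:1  {4,5}:2  {4,6}:2  {5,6}:2
  |U|=3: {0,4,5}:3  {0,5,6}:3  {2,3,4}:1  {3,4,5}:3  {3,4,6}:3  {4,5,6}:6
  |U|=4: {0,3,4,5}:6  {0,4,5,6}:12  {1,2,3,4}:1  {2,3,4,5}:4  {2,3,4,6}:4  {3,4,5,6}:12
  |U|=5: {0,2,3,4,5}:10  {0,3,4,5,6}:30  {1,2,3,4,5}:5  {1,2,3,4,6}:5  {2,3,4,5,6}:20
  start at 0(p): 30
  start at 1(r): 60
  start at 6(s): 15
sum over floor = 105

105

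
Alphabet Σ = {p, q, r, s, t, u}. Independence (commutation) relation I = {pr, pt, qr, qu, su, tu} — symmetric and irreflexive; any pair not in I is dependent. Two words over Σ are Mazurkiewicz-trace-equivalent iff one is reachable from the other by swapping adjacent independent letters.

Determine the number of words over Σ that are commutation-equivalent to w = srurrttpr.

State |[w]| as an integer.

0(s) covers ∅
1(r) covers 0:s
2(u) covers 1:r
3(r) covers 2:u
4(r) covers 3:r
5(t) covers 4:r
6(t) covers 5:t
7(p) covers 2:u
8(r) covers 6:t
floor of heap: 0:s
completions by unplaced set U, small U first (add the entries for U minus each lowest piece of U):
  |U|=1: {7}:1  {8}:1
  |U|=2: {6,8}:1  {7,8}:2
  |U|=3: {5,6,8}:1  {6,7,8}:3
  |U|=4: {4,5,6,8}:1  {5,6,7,8}:4
  |U|=5: {3,4,5,6,8}:1  {4,5,6,7,8}:5
  |U|=6: {3,4,5,6,7,8}:6
  |U|=7: {2,3,4,5,6,7,8}:6
  start at 0(s): 6

6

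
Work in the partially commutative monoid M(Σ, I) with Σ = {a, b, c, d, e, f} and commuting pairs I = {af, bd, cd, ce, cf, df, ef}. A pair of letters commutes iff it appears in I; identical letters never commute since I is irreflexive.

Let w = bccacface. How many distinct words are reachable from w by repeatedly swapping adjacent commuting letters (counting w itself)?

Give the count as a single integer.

16

#0=b has no predecessor
#1=c depends on [0:b]
#2=c depends on [1:c]
#3=a depends on [2:c]
#4=c depends on [3:a]
#5=f depends on [0:b]
#6=a depends on [4:c]
#7=c depends on [6:a]
#8=e depends on [6:a]
sources: [0:b]
N(rest) = Σ N(rest − s) over sources s of rest; N(one piece) = 1:
  size 1 → [5]=1  [7]=1  [8]=1
  size 2 → [5,7]=2  [5,8]=2  [7,8]=2
  size 3 → [5,7,8]=6  [6,7,8]=2
  size 4 → [4,6,7,8]=2  [5,6,7,8]=8
  size 5 → [3,4,6,7,8]=2  [4,5,6,7,8]=10
  size 6 → [2,3,4,6,7,8]=2  [3,4,5,6,7,8]=12
  size 7 → [1,2,3,4,6,7,8]=2  [2,3,4,5,6,7,8]=14
  first=0(b) contributes 16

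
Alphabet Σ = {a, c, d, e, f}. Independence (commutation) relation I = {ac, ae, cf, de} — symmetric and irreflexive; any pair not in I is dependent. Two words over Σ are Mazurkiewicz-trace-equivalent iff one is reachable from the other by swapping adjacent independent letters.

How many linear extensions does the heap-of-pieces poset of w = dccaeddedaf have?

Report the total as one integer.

51

drop 0:d onto floor
drop 1:c onto {0:d}
drop 2:c onto {1:c}
drop 3:a onto {0:d}
drop 4:e onto {2:c}
drop 5:d onto {2:c, 3:a}
drop 6:d onto {5:d}
drop 7:e onto {4:e}
drop 8:d onto {6:d}
drop 9:a onto {8:d}
drop 10:f onto {7:e, 9:a}
ground layer = {0:d}
drop-orders for the pieces not yet dropped (sum over which currently-grounded one goes next):
  1 to go: {10} 1
  2 to go: {7,10} 1  {9,10} 1
  3 to go: {4,7,10} 1  {7,9,10} 2  {8,9,10} 1
  4 to go: {4,7,9,10} 3  {6,8,9,10} 1  {7,8,9,10} 3
  5 to go: {4,7,8,9,10} 6  {5,6,8,9,10} 1  {6,7,8,9,10} 4
  6 to go: {3,5,6,8,9,10} 1  {4,6,7,8,9,10} 10  {5,6,7,8,9,10} 5
  7 to go: {3,5,6,7,8,9,10} 6  {4,5,6,7,8,9,10} 15
  8 to go: {2,4,5,6,7,8,9,10} 15  {3,4,5,6,7,8,9,10} 21
  9 to go: {1,2,4,5,6,7,8,9,10} 15  {2,3,4,5,6,7,8,9,10} 36
  if 0:d drops first: 51 orders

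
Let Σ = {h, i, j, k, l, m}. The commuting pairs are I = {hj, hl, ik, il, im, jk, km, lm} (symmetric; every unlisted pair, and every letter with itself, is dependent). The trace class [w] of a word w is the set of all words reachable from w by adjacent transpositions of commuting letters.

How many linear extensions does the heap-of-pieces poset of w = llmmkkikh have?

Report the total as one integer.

0(l) covers ∅
1(l) covers 0:l
2(m) covers ∅
3(m) covers 2:m
4(k) covers 1:l
5(k) covers 4:k
6(i) covers ∅
7(k) covers 5:k
8(h) covers 3:m, 6:i, 7:k
floor of heap: 0:l, 2:m, 6:i
completions by unplaced set U, small U first (add the entries for U minus each lowest piece of U):
  |U|=1: {8}:1
  |U|=2: {3,8}:1  {6,8}:1  {7,8}:1
  |U|=3: {2,3,8}:1  {3,6,8}:2  {3,7,8}:2  {5,7,8}:1  {6,7,8}:2
  |U|=4: {2,3,6,8}:3  {2,3,7,8}:3  {3,5,7,8}:3  {3,6,7,8}:6  {4,5,7,8}:1  {5,6,7,8}:3
  |U|=5: {1,4,5,7,8}:1  {2,3,5,7,8}:6  {2,3,6,7,8}:12  {3,4,5,7,8}:4  {3,5,6,7,8}:12  {4,5,6,7,8}:4
  |U|=6: {0,1,4,5,7,8}:1  {1,3,4,5,7,8}:5  {1,4,5,6,7,8}:5  {2,3,4,5,7,8}:10  {2,3,5,6,7,8}:30  {3,4,5,6,7,8}:20
  |U|=7: {0,1,3,4,5,7,8}:6  {0,1,4,5,6,7,8}:6  {1,2,3,4,5,7,8}:15  {1,3,4,5,6,7,8}:30  {2,3,4,5,6,7,8}:60
  start at 0(l): 105
  start at 2(m): 42
  start at 6(i): 21
sum over floor = 168

168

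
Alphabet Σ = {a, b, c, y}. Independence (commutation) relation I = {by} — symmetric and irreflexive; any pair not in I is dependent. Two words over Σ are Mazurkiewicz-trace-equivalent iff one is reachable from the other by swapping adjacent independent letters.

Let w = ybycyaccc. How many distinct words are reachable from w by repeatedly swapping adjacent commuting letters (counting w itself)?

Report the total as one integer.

3

#0=y has no predecessor
#1=b has no predecessor
#2=y depends on [0:y]
#3=c depends on [1:b, 2:y]
#4=y depends on [3:c]
#5=a depends on [4:y]
#6=c depends on [5:a]
#7=c depends on [6:c]
#8=c depends on [7:c]
sources: [0:y, 1:b]
N(rest) = Σ N(rest − s) over sources s of rest; N(one piece) = 1:
  size 1 → [8]=1
  size 2 → [7,8]=1
  size 3 → [6,7,8]=1
  size 4 → [5,6,7,8]=1
  size 5 → [4,5,6,7,8]=1
  size 6 → [3,4,5,6,7,8]=1
  size 7 → [1,3,4,5,6,7,8]=1  [2,3,4,5,6,7,8]=1
  first=0(y) contributes 2
  first=1(b) contributes 1
|[w]| = 3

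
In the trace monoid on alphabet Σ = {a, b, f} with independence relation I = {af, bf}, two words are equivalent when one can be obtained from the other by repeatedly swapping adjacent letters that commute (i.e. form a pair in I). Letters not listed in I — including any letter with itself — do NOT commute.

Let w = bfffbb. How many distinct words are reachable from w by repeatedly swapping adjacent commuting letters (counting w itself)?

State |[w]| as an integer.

piece 0:b — minimal
piece 1:f — minimal
piece 2:f rests on {1:f}
piece 3:f rests on {2:f}
piece 4:b rests on {0:b}
piece 5:b rests on {4:b}
minimal pieces: {0:b, 1:f}
ways to finish when only these pieces remain (= sum over removing one remaining piece with nothing left below it):
  1 left: {3}→1  {5}→1
  2 left: {2,3}→1  {3,5}→2  {4,5}→1
  3 left: {0,4,5}→1  {1,2,3}→1  {2,3,5}→3  {3,4,5}→3
  4 left: {0,3,4,5}→4  {1,2,3,5}→4  {2,3,4,5}→6
  placing 0:b first → 10 extensions
  placing 1:f first → 10 extensions
total linear extensions = 20

20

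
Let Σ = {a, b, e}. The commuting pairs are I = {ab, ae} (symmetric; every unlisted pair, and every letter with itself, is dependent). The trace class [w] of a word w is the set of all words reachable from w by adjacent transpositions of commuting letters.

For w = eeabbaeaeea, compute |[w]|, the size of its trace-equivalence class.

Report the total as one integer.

330

0(e) covers ∅
1(e) covers 0:e
2(a) covers ∅
3(b) covers 1:e
4(b) covers 3:b
5(a) covers 2:a
6(e) covers 4:b
7(a) covers 5:a
8(e) covers 6:e
9(e) covers 8:e
10(a) covers 7:a
floor of heap: 0:e, 2:a
completions by unplaced set U, small U first (add the entries for U minus each lowest piece of U):
  |U|=1: {9}:1  {10}:1
  |U|=2: {7,10}:1  {8,9}:1  {9,10}:2
  |U|=3: {5,7,10}:1  {6,8,9}:1  {7,9,10}:3  {8,9,10}:3
  |U|=4: {2,5,7,10}:1  {4,6,8,9}:1  {5,7,9,10}:4  {6,8,9,10}:4  {7,8,9,10}:6
  |U|=5: {2,5,7,9,10}:5  {3,4,6,8,9}:1  {4,6,8,9,10}:5  {5,7,8,9,10}:10  {6,7,8,9,10}:10
  |U|=6: {1,3,4,6,8,9}:1  {2,5,7,8,9,10}:15  {3,4,6,8,9,10}:6  {4,6,7,8,9,10}:15  {5,6,7,8,9,10}:20
  |U|=7: {0,1,3,4,6,8,9}:1  {1,3,4,6,8,9,10}:7  {2,5,6,7,8,9,10}:35  {3,4,6,7,8,9,10}:21  {4,5,6,7,8,9,10}:35
  |U|=8: {0,1,3,4,6,8,9,10}:8  {1,3,4,6,7,8,9,10}:28  {2,4,5,6,7,8,9,10}:70  {3,4,5,6,7,8,9,10}:56
  |U|=9: {0,1,3,4,6,7,8,9,10}:36  {1,3,4,5,6,7,8,9,10}:84  {2,3,4,5,6,7,8,9,10}:126
  start at 0(e): 210
  start at 2(a): 120
sum over floor = 330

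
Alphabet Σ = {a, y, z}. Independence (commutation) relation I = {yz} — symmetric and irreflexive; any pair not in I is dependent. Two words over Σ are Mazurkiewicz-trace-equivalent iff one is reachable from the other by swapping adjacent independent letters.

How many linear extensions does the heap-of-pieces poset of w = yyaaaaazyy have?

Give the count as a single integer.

piece 0:y — minimal
piece 1:y rests on {0:y}
piece 2:a rests on {1:y}
piece 3:a rests on {2:a}
piece 4:a rests on {3:a}
piece 5:a rests on {4:a}
piece 6:a rests on {5:a}
piece 7:z rests on {6:a}
piece 8:y rests on {6:a}
piece 9:y rests on {8:y}
minimal pieces: {0:y}
ways to finish when only these pieces remain (= sum over removing one remaining piece with nothing left below it):
  1 left: {7}→1  {9}→1
  2 left: {7,9}→2  {8,9}→1
  3 left: {7,8,9}→3
  4 left: {6,7,8,9}→3
  5 left: {5,6,7,8,9}→3
  6 left: {4,5,6,7,8,9}→3
  7 left: {3,4,5,6,7,8,9}→3
  8 left: {2,3,4,5,6,7,8,9}→3
  placing 0:y first → 3 extensions

3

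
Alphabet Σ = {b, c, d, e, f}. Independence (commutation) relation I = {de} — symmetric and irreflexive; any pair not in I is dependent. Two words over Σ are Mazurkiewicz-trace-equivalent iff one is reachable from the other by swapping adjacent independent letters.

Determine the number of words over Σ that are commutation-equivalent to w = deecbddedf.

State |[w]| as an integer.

piece 0:d — minimal
piece 1:e — minimal
piece 2:e rests on {1:e}
piece 3:c rests on {0:d, 2:e}
piece 4:b rests on {3:c}
piece 5:d rests on {4:b}
piece 6:d rests on {5:d}
piece 7:e rests on {4:b}
piece 8:d rests on {6:d}
piece 9:f rests on {7:e, 8:d}
minimal pieces: {0:d, 1:e}
ways to finish when only these pieces remain (= sum over removing one remaining piece with nothing left below it):
  1 left: {9}→1
  2 left: {7,9}→1  {8,9}→1
  3 left: {6,8,9}→1  {7,8,9}→2
  4 left: {5,6,8,9}→1  {6,7,8,9}→3
  5 left: {5,6,7,8,9}→4
  6 left: {4,5,6,7,8,9}→4
  7 left: {3,4,5,6,7,8,9}→4
  8 left: {0,3,4,5,6,7,8,9}→4  {2,3,4,5,6,7,8,9}→4
  placing 0:d first → 4 extensions
  placing 1:e first → 8 extensions
total linear extensions = 12

12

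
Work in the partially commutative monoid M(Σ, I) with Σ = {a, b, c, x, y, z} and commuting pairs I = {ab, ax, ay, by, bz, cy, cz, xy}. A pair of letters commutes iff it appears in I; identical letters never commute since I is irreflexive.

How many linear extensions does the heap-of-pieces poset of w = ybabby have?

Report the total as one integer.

piece 0:y — minimal
piece 1:b — minimal
piece 2:a — minimal
piece 3:b rests on {1:b}
piece 4:b rests on {3:b}
piece 5:y rests on {0:y}
minimal pieces: {0:y, 1:b, 2:a}
ways to finish when only these pieces remain (= sum over removing one remaining piece with nothing left below it):
  1 left: {2}→1  {4}→1  {5}→1
  2 left: {0,5}→1  {2,4}→2  {2,5}→2  {3,4}→1  {4,5}→2
  3 left: {0,2,5}→3  {0,4,5}→3  {1,3,4}→1  {2,3,4}→3  {2,4,5}→6  {3,4,5}→3
  4 left: {0,2,4,5}→12  {0,3,4,5}→6  {1,2,3,4}→4  {1,3,4,5}→4  {2,3,4,5}→12
  placing 0:y first → 20 extensions
  placing 1:b first → 30 extensions
  placing 2:a first → 10 extensions
total linear extensions = 60

60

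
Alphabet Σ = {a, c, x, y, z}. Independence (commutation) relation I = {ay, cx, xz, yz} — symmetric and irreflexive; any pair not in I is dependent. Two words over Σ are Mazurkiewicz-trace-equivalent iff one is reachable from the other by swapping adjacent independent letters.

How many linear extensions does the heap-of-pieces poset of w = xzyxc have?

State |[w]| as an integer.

7

0(x) covers ∅
1(z) covers ∅
2(y) covers 0:x
3(x) covers 2:y
4(c) covers 1:z, 2:y
floor of heap: 0:x, 1:z
completions by unplaced set U, small U first (add the entries for U minus each lowest piece of U):
  |U|=1: {3}:1  {4}:1
  |U|=2: {1,4}:1  {3,4}:2
  |U|=3: {1,3,4}:3  {2,3,4}:2
  start at 0(x): 5
  start at 1(z): 2
sum over floor = 7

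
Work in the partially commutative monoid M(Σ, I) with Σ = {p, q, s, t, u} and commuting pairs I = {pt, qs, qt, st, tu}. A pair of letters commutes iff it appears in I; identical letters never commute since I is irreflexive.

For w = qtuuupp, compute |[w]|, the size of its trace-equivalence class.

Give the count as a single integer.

piece 0:q — minimal
piece 1:t — minimal
piece 2:u rests on {0:q}
piece 3:u rests on {2:u}
piece 4:u rests on {3:u}
piece 5:p rests on {4:u}
piece 6:p rests on {5:p}
minimal pieces: {0:q, 1:t}
ways to finish when only these pieces remain (= sum over removing one remaining piece with nothing left below it):
  1 left: {1}→1  {6}→1
  2 left: {1,6}→2  {5,6}→1
  3 left: {1,5,6}→3  {4,5,6}→1
  4 left: {1,4,5,6}→4  {3,4,5,6}→1
  5 left: {1,3,4,5,6}→5  {2,3,4,5,6}→1
  placing 0:q first → 6 extensions
  placing 1:t first → 1 extensions
total linear extensions = 7

7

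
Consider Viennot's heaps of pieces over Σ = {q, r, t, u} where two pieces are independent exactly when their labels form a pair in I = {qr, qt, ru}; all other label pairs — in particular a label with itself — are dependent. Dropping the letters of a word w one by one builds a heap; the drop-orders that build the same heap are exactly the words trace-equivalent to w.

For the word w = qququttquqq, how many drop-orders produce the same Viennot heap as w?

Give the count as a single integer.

0(q) covers ∅
1(q) covers 0:q
2(u) covers 1:q
3(q) covers 2:u
4(u) covers 3:q
5(t) covers 4:u
6(t) covers 5:t
7(q) covers 4:u
8(u) covers 6:t, 7:q
9(q) covers 8:u
10(q) covers 9:q
floor of heap: 0:q
completions by unplaced set U, small U first (add the entries for U minus each lowest piece of U):
  |U|=1: {10}:1
  |U|=2: {9,10}:1
  |U|=3: {8,9,10}:1
  |U|=4: {6,8,9,10}:1  {7,8,9,10}:1
  |U|=5: {5,6,8,9,10}:1  {6,7,8,9,10}:2
  |U|=6: {5,6,7,8,9,10}:3
  |U|=7: {4,5,6,7,8,9,10}:3
  |U|=8: {3,4,5,6,7,8,9,10}:3
  |U|=9: {2,3,4,5,6,7,8,9,10}:3
  start at 0(q): 3

3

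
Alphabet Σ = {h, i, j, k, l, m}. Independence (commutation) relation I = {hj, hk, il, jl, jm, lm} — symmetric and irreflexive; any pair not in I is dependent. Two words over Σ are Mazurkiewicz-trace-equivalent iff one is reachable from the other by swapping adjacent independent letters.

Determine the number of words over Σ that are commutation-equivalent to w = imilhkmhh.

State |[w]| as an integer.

8

piece 0:i — minimal
piece 1:m rests on {0:i}
piece 2:i rests on {1:m}
piece 3:l — minimal
piece 4:h rests on {2:i, 3:l}
piece 5:k rests on {2:i, 3:l}
piece 6:m rests on {4:h, 5:k}
piece 7:h rests on {6:m}
piece 8:h rests on {7:h}
minimal pieces: {0:i, 3:l}
ways to finish when only these pieces remain (= sum over removing one remaining piece with nothing left below it):
  1 left: {8}→1
  2 left: {7,8}→1
  3 left: {6,7,8}→1
  4 left: {4,6,7,8}→1  {5,6,7,8}→1
  5 left: {4,5,6,7,8}→2
  6 left: {2,4,5,6,7,8}→2  {3,4,5,6,7,8}→2
  7 left: {1,2,4,5,6,7,8}→2  {2,3,4,5,6,7,8}→4
  placing 0:i first → 6 extensions
  placing 3:l first → 2 extensions
total linear extensions = 8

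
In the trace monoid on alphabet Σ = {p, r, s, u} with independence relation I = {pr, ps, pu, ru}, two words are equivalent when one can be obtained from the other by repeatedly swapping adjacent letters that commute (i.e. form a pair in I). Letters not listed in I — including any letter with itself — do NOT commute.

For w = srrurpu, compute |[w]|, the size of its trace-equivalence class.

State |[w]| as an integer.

drop 0:s onto floor
drop 1:r onto {0:s}
drop 2:r onto {1:r}
drop 3:u onto {0:s}
drop 4:r onto {2:r}
drop 5:p onto floor
drop 6:u onto {3:u}
ground layer = {0:s, 5:p}
drop-orders for the pieces not yet dropped (sum over which currently-grounded one goes next):
  1 to go: {4} 1  {5} 1  {6} 1
  2 to go: {2,4} 1  {3,6} 1  {4,5} 2  {4,6} 2  {5,6} 2
  3 to go: {1,2,4} 1  {2,4,5} 3  {2,4,6} 3  {3,4,6} 3  {3,5,6} 3  {4,5,6} 6
  4 to go: {1,2,4,5} 4  {1,2,4,6} 4  {2,3,4,6} 6  {2,4,5,6} 12  {3,4,5,6} 12
  5 to go: {1,2,3,4,6} 10  {1,2,4,5,6} 20  {2,3,4,5,6} 30
  if 0:s drops first: 60 orders
  if 5:p drops first: 10 orders
heap linearizations: 70

70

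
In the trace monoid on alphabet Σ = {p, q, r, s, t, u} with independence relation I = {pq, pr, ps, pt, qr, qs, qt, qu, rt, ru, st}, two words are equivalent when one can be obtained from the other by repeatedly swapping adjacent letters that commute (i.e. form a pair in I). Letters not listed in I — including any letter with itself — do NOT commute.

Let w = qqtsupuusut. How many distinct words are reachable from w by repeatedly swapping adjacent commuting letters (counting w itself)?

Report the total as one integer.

drop 0:q onto floor
drop 1:q onto {0:q}
drop 2:t onto floor
drop 3:s onto floor
drop 4:u onto {2:t, 3:s}
drop 5:p onto {4:u}
drop 6:u onto {5:p}
drop 7:u onto {6:u}
drop 8:s onto {7:u}
drop 9:u onto {8:s}
drop 10:t onto {9:u}
ground layer = {0:q, 2:t, 3:s}
drop-orders for the pieces not yet dropped (sum over which currently-grounded one goes next):
  1 to go: {1} 1  {10} 1
  2 to go: {0,1} 1  {1,10} 2  {9,10} 1
  3 to go: {0,1,10} 3  {1,9,10} 3  {8,9,10} 1
  4 to go: {0,1,9,10} 6  {1,8,9,10} 4  {7,8,9,10} 1
  5 to go: {0,1,8,9,10} 10  {1,7,8,9,10} 5  {6,7,8,9,10} 1
  6 to go: {0,1,7,8,9,10} 15  {1,6,7,8,9,10} 6  {5,6,7,8,9,10} 1
  7 to go: {0,1,6,7,8,9,10} 21  {1,5,6,7,8,9,10} 7  {4,5,6,7,8,9,10} 1
  8 to go: {0,1,5,6,7,8,9,10} 28  {1,4,5,6,7,8,9,10} 8  {2,4,5,6,7,8,9,10} 1  {3,4,5,6,7,8,9,10} 1
  9 to go: {0,1,4,5,6,7,8,9,10} 36  {1,2,4,5,6,7,8,9,10} 9  {1,3,4,5,6,7,8,9,10} 9  {2,3,4,5,6,7,8,9,10} 2
  if 0:q drops first: 20 orders
  if 2:t drops first: 45 orders
  if 3:s drops first: 45 orders
heap linearizations: 110

110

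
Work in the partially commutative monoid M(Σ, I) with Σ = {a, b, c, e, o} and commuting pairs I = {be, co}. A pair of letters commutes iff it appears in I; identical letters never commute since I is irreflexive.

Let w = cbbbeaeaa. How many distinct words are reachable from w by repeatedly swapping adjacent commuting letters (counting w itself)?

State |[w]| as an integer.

#0=c has no predecessor
#1=b depends on [0:c]
#2=b depends on [1:b]
#3=b depends on [2:b]
#4=e depends on [0:c]
#5=a depends on [3:b, 4:e]
#6=e depends on [5:a]
#7=a depends on [6:e]
#8=a depends on [7:a]
sources: [0:c]
N(rest) = Σ N(rest − s) over sources s of rest; N(one piece) = 1:
  size 1 → [8]=1
  size 2 → [7,8]=1
  size 3 → [6,7,8]=1
  size 4 → [5,6,7,8]=1
  size 5 → [3,5,6,7,8]=1  [4,5,6,7,8]=1
  size 6 → [2,3,5,6,7,8]=1  [3,4,5,6,7,8]=2
  size 7 → [1,2,3,5,6,7,8]=1  [2,3,4,5,6,7,8]=3
  first=0(c) contributes 4

4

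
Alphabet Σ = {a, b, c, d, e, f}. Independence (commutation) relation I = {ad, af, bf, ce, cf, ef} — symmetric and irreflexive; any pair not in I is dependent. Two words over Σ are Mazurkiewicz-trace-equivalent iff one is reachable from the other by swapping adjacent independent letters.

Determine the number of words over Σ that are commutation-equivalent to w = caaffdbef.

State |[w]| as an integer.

69

#0=c has no predecessor
#1=a depends on [0:c]
#2=a depends on [1:a]
#3=f has no predecessor
#4=f depends on [3:f]
#5=d depends on [0:c, 4:f]
#6=b depends on [2:a, 5:d]
#7=e depends on [6:b]
#8=f depends on [5:d]
sources: [0:c, 3:f]
N(rest) = Σ N(rest − s) over sources s of rest; N(one piece) = 1:
  size 1 → [7]=1  [8]=1
  size 2 → [6,7]=1  [7,8]=2
  size 3 → [2,6,7]=1  [6,7,8]=3
  size 4 → [1,2,6,7]=1  [2,6,7,8]=4  [5,6,7,8]=3
  size 5 → [1,2,6,7,8]=5  [2,5,6,7,8]=7  [4,5,6,7,8]=3
  size 6 → [1,2,5,6,7,8]=12  [2,4,5,6,7,8]=10  [3,4,5,6,7,8]=3
  size 7 → [0,1,2,5,6,7,8]=12  [1,2,4,5,6,7,8]=22  [2,3,4,5,6,7,8]=13
  first=0(c) contributes 35
  first=3(f) contributes 34
|[w]| = 69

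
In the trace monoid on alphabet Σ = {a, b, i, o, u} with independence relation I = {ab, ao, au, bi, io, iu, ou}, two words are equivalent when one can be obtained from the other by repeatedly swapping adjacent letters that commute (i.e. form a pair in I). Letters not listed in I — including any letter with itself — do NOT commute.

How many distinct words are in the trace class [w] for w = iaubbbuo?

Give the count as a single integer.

piece 0:i — minimal
piece 1:a rests on {0:i}
piece 2:u — minimal
piece 3:b rests on {2:u}
piece 4:b rests on {3:b}
piece 5:b rests on {4:b}
piece 6:u rests on {5:b}
piece 7:o rests on {5:b}
minimal pieces: {0:i, 2:u}
ways to finish when only these pieces remain (= sum over removing one remaining piece with nothing left below it):
  1 left: {1}→1  {6}→1  {7}→1
  2 left: {0,1}→1  {1,6}→2  {1,7}→2  {6,7}→2
  3 left: {0,1,6}→3  {0,1,7}→3  {1,6,7}→6  {5,6,7}→2
  4 left: {0,1,6,7}→12  {1,5,6,7}→8  {4,5,6,7}→2
  5 left: {0,1,5,6,7}→20  {1,4,5,6,7}→10  {3,4,5,6,7}→2
  6 left: {0,1,4,5,6,7}→30  {1,3,4,5,6,7}→12  {2,3,4,5,6,7}→2
  placing 0:i first → 14 extensions
  placing 2:u first → 42 extensions
total linear extensions = 56

56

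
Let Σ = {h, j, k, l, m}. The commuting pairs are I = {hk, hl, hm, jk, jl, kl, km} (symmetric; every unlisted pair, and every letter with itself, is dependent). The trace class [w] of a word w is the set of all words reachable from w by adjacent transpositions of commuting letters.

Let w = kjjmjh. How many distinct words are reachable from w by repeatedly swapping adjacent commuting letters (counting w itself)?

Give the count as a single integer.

6

piece 0:k — minimal
piece 1:j — minimal
piece 2:j rests on {1:j}
piece 3:m rests on {2:j}
piece 4:j rests on {3:m}
piece 5:h rests on {4:j}
minimal pieces: {0:k, 1:j}
ways to finish when only these pieces remain (= sum over removing one remaining piece with nothing left below it):
  1 left: {0}→1  {5}→1
  2 left: {0,5}→2  {4,5}→1
  3 left: {0,4,5}→3  {3,4,5}→1
  4 left: {0,3,4,5}→4  {2,3,4,5}→1
  placing 0:k first → 1 extensions
  placing 1:j first → 5 extensions
total linear extensions = 6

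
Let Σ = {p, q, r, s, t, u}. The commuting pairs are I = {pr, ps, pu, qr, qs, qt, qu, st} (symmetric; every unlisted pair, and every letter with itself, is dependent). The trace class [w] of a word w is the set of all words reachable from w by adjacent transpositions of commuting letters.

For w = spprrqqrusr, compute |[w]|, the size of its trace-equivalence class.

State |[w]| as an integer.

0(s) covers ∅
1(p) covers ∅
2(p) covers 1:p
3(r) covers 0:s
4(r) covers 3:r
5(q) covers 2:p
6(q) covers 5:q
7(r) covers 4:r
8(u) covers 7:r
9(s) covers 8:u
10(r) covers 9:s
floor of heap: 0:s, 1:p
completions by unplaced set U, small U first (add the entries for U minus each lowest piece of U):
  |U|=1: {6}:1  {10}:1
  |U|=2: {5,6}:1  {6,10}:2  {9,10}:1
  |U|=3: {2,5,6}:1  {5,6,10}:3  {6,9,10}:3  {8,9,10}:1
  |U|=4: {1,2,5,6}:1  {2,5,6,10}:4  {5,6,9,10}:6  {6,8,9,10}:4  {7,8,9,10}:1
  |U|=5: {1,2,5,6,10}:5  {2,5,6,9,10}:10  {4,7,8,9,10}:1  {5,6,8,9,10}:10  {6,7,8,9,10}:5
  |U|=6: {1,2,5,6,9,10}:15  {2,5,6,8,9,10}:20  {3,4,7,8,9,10}:1  {4,6,7,8,9,10}:6  {5,6,7,8,9,10}:15
  |U|=7: {0,3,4,7,8,9,10}:1  {1,2,5,6,8,9,10}:35  {2,5,6,7,8,9,10}:35  {3,4,6,7,8,9,10}:7  {4,5,6,7,8,9,10}:21
  |U|=8: {0,3,4,6,7,8,9,10}:8  {1,2,5,6,7,8,9,10}:70  {2,4,5,6,7,8,9,10}:56  {3,4,5,6,7,8,9,10}:28
  |U|=9: {0,3,4,5,6,7,8,9,10}:36  {1,2,4,5,6,7,8,9,10}:126  {2,3,4,5,6,7,8,9,10}:84
  start at 0(s): 210
  start at 1(p): 120
sum over floor = 330

330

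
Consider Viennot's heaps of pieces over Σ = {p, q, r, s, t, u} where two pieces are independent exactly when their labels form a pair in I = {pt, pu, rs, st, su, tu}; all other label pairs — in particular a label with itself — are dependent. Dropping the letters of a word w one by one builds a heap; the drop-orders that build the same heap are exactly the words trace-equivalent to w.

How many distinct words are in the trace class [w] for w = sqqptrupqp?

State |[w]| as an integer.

drop 0:s onto floor
drop 1:q onto {0:s}
drop 2:q onto {1:q}
drop 3:p onto {2:q}
drop 4:t onto {2:q}
drop 5:r onto {3:p, 4:t}
drop 6:u onto {5:r}
drop 7:p onto {5:r}
drop 8:q onto {6:u, 7:p}
drop 9:p onto {8:q}
ground layer = {0:s}
drop-orders for the pieces not yet dropped (sum over which currently-grounded one goes next):
  1 to go: {9} 1
  2 to go: {8,9} 1
  3 to go: {6,8,9} 1  {7,8,9} 1
  4 to go: {6,7,8,9} 2
  5 to go: {5,6,7,8,9} 2
  6 to go: {3,5,6,7,8,9} 2  {4,5,6,7,8,9} 2
  7 to go: {3,4,5,6,7,8,9} 4
  8 to go: {2,3,4,5,6,7,8,9} 4
  if 0:s drops first: 4 orders

4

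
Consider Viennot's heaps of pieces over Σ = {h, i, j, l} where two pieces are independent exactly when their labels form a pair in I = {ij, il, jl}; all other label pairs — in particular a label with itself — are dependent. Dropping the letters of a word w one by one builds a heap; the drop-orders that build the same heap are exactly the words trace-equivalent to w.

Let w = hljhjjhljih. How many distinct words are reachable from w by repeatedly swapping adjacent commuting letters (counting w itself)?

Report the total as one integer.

12

drop 0:h onto floor
drop 1:l onto {0:h}
drop 2:j onto {0:h}
drop 3:h onto {1:l, 2:j}
drop 4:j onto {3:h}
drop 5:j onto {4:j}
drop 6:h onto {5:j}
drop 7:l onto {6:h}
drop 8:j onto {6:h}
drop 9:i onto {6:h}
drop 10:h onto {7:l, 8:j, 9:i}
ground layer = {0:h}
drop-orders for the pieces not yet dropped (sum over which currently-grounded one goes next):
  1 to go: {10} 1
  2 to go: {7,10} 1  {8,10} 1  {9,10} 1
  3 to go: {7,8,10} 2  {7,9,10} 2  {8,9,10} 2
  4 to go: {7,8,9,10} 6
  5 to go: {6,7,8,9,10} 6
  6 to go: {5,6,7,8,9,10} 6
  7 to go: {4,5,6,7,8,9,10} 6
  8 to go: {3,4,5,6,7,8,9,10} 6
  9 to go: {1,3,4,5,6,7,8,9,10} 6  {2,3,4,5,6,7,8,9,10} 6
  if 0:h drops first: 12 orders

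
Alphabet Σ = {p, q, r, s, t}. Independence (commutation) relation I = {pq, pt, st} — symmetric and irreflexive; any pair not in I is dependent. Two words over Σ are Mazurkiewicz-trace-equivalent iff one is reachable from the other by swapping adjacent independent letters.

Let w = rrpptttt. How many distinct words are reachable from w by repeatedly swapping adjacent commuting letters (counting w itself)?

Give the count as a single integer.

piece 0:r — minimal
piece 1:r rests on {0:r}
piece 2:p rests on {1:r}
piece 3:p rests on {2:p}
piece 4:t rests on {1:r}
piece 5:t rests on {4:t}
piece 6:t rests on {5:t}
piece 7:t rests on {6:t}
minimal pieces: {0:r}
ways to finish when only these pieces remain (= sum over removing one remaining piece with nothing left below it):
  1 left: {3}→1  {7}→1
  2 left: {2,3}→1  {3,7}→2  {6,7}→1
  3 left: {2,3,7}→3  {3,6,7}→3  {5,6,7}→1
  4 left: {2,3,6,7}→6  {3,5,6,7}→4  {4,5,6,7}→1
  5 left: {2,3,5,6,7}→10  {3,4,5,6,7}→5
  6 left: {2,3,4,5,6,7}→15
  placing 0:r first → 15 extensions

15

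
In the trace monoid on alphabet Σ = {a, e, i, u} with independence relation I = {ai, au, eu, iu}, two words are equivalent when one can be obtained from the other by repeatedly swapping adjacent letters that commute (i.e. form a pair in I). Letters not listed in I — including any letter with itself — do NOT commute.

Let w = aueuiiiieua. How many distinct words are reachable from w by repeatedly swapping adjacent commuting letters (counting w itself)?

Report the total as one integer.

#0=a has no predecessor
#1=u has no predecessor
#2=e depends on [0:a]
#3=u depends on [1:u]
#4=i depends on [2:e]
#5=i depends on [4:i]
#6=i depends on [5:i]
#7=i depends on [6:i]
#8=e depends on [7:i]
#9=u depends on [3:u]
#10=a depends on [8:e]
sources: [0:a, 1:u]
N(rest) = Σ N(rest − s) over sources s of rest; N(one piece) = 1:
  size 1 → [9]=1  [10]=1
  size 2 → [3,9]=1  [8,10]=1  [9,10]=2
  size 3 → [1,3,9]=1  [3,9,10]=3  [7,8,10]=1  [8,9,10]=3
  size 4 → [1,3,9,10]=4  [3,8,9,10]=6  [6,7,8,10]=1  [7,8,9,10]=4
  size 5 → [1,3,8,9,10]=10  [3,7,8,9,10]=10  [5,6,7,8,10]=1  [6,7,8,9,10]=5
  size 6 → [1,3,7,8,9,10]=20  [3,6,7,8,9,10]=15  [4,5,6,7,8,10]=1  [5,6,7,8,9,10]=6
  size 7 → [1,3,6,7,8,9,10]=35  [2,4,5,6,7,8,10]=1  [3,5,6,7,8,9,10]=21  [4,5,6,7,8,9,10]=7
  size 8 → [0,2,4,5,6,7,8,10]=1  [1,3,5,6,7,8,9,10]=56  [2,4,5,6,7,8,9,10]=8  [3,4,5,6,7,8,9,10]=28
  size 9 → [0,2,4,5,6,7,8,9,10]=9  [1,3,4,5,6,7,8,9,10]=84  [2,3,4,5,6,7,8,9,10]=36
  first=0(a) contributes 120
  first=1(u) contributes 45
|[w]| = 165

165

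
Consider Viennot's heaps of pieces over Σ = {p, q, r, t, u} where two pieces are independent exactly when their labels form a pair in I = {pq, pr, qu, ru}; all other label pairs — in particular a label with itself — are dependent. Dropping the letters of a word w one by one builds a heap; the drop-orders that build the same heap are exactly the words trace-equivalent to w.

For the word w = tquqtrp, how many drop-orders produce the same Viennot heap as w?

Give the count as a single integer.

6

0(t) covers ∅
1(q) covers 0:t
2(u) covers 0:t
3(q) covers 1:q
4(t) covers 2:u, 3:q
5(r) covers 4:t
6(p) covers 4:t
floor of heap: 0:t
completions by unplaced set U, small U first (add the entries for U minus each lowest piece of U):
  |U|=1: {5}:1  {6}:1
  |U|=2: {5,6}:2
  |U|=3: {4,5,6}:2
  |U|=4: {2,4,5,6}:2  {3,4,5,6}:2
  |U|=5: {1,3,4,5,6}:2  {2,3,4,5,6}:4
  start at 0(t): 6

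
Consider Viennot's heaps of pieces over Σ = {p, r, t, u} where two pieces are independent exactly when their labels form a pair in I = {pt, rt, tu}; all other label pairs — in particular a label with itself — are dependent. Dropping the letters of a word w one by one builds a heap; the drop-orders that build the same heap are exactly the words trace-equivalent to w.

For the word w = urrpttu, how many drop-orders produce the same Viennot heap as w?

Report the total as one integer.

21

#0=u has no predecessor
#1=r depends on [0:u]
#2=r depends on [1:r]
#3=p depends on [2:r]
#4=t has no predecessor
#5=t depends on [4:t]
#6=u depends on [3:p]
sources: [0:u, 4:t]
N(rest) = Σ N(rest − s) over sources s of rest; N(one piece) = 1:
  size 1 → [5]=1  [6]=1
  size 2 → [3,6]=1  [4,5]=1  [5,6]=2
  size 3 → [2,3,6]=1  [3,5,6]=3  [4,5,6]=3
  size 4 → [1,2,3,6]=1  [2,3,5,6]=4  [3,4,5,6]=6
  size 5 → [0,1,2,3,6]=1  [1,2,3,5,6]=5  [2,3,4,5,6]=10
  first=0(u) contributes 15
  first=4(t) contributes 6
|[w]| = 21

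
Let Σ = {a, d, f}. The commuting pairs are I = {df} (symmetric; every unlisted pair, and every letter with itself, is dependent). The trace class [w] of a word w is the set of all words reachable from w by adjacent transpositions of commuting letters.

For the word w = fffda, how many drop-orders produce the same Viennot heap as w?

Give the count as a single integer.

piece 0:f — minimal
piece 1:f rests on {0:f}
piece 2:f rests on {1:f}
piece 3:d — minimal
piece 4:a rests on {2:f, 3:d}
minimal pieces: {0:f, 3:d}
ways to finish when only these pieces remain (= sum over removing one remaining piece with nothing left below it):
  1 left: {4}→1
  2 left: {2,4}→1  {3,4}→1
  3 left: {1,2,4}→1  {2,3,4}→2
  placing 0:f first → 3 extensions
  placing 3:d first → 1 extensions
total linear extensions = 4

4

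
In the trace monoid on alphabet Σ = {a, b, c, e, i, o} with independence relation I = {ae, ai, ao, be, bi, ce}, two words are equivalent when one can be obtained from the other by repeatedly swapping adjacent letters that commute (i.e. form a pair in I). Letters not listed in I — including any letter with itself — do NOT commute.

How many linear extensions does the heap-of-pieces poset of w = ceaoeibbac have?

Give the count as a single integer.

0(c) covers ∅
1(e) covers ∅
2(a) covers 0:c
3(o) covers 0:c, 1:e
4(e) covers 3:o
5(i) covers 4:e
6(b) covers 2:a, 3:o
7(b) covers 6:b
8(a) covers 7:b
9(c) covers 5:i, 8:a
floor of heap: 0:c, 1:e
completions by unplaced set U, small U first (add the entries for U minus each lowest piece of U):
  |U|=1: {9}:1
  |U|=2: {5,9}:1  {8,9}:1
  |U|=3: {4,5,9}:1  {5,8,9}:2  {7,8,9}:1
  |U|=4: {4,5,8,9}:3  {5,7,8,9}:3  {6,7,8,9}:1
  |U|=5: {2,6,7,8,9}:1  {4,5,7,8,9}:6  {5,6,7,8,9}:4
  |U|=6: {2,5,6,7,8,9}:5  {4,5,6,7,8,9}:10
  |U|=7: {2,4,5,6,7,8,9}:15  {3,4,5,6,7,8,9}:10
  |U|=8: {1,3,4,5,6,7,8,9}:10  {2,3,4,5,6,7,8,9}:25
  start at 0(c): 35
  start at 1(e): 25
sum over floor = 60

60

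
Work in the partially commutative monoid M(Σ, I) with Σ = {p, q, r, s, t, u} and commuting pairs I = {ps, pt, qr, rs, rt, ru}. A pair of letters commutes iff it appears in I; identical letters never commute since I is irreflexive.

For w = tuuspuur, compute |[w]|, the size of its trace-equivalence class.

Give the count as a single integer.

7

piece 0:t — minimal
piece 1:u rests on {0:t}
piece 2:u rests on {1:u}
piece 3:s rests on {2:u}
piece 4:p rests on {2:u}
piece 5:u rests on {3:s, 4:p}
piece 6:u rests on {5:u}
piece 7:r rests on {4:p}
minimal pieces: {0:t}
ways to finish when only these pieces remain (= sum over removing one remaining piece with nothing left below it):
  1 left: {6}→1  {7}→1
  2 left: {5,6}→1  {6,7}→2
  3 left: {3,5,6}→1  {5,6,7}→3
  4 left: {3,5,6,7}→4  {4,5,6,7}→3
  5 left: {3,4,5,6,7}→7
  6 left: {2,3,4,5,6,7}→7
  placing 0:t first → 7 extensions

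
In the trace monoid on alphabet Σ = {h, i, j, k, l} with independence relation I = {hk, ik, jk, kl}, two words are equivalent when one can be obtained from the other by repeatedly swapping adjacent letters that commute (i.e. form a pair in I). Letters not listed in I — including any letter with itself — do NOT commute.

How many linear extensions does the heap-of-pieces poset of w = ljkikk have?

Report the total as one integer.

drop 0:l onto floor
drop 1:j onto {0:l}
drop 2:k onto floor
drop 3:i onto {1:j}
drop 4:k onto {2:k}
drop 5:k onto {4:k}
ground layer = {0:l, 2:k}
drop-orders for the pieces not yet dropped (sum over which currently-grounded one goes next):
  1 to go: {3} 1  {5} 1
  2 to go: {1,3} 1  {3,5} 2  {4,5} 1
  3 to go: {0,1,3} 1  {1,3,5} 3  {2,4,5} 1  {3,4,5} 3
  4 to go: {0,1,3,5} 4  {1,3,4,5} 6  {2,3,4,5} 4
  if 0:l drops first: 10 orders
  if 2:k drops first: 10 orders
heap linearizations: 20

20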